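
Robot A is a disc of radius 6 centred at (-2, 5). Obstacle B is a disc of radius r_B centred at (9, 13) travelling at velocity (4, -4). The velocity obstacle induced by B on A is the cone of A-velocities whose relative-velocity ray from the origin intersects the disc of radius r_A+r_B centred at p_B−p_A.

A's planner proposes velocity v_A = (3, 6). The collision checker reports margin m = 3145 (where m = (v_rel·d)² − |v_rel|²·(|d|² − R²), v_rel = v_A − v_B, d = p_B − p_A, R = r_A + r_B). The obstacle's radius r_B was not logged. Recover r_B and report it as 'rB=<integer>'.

m = 3145
d = (11, 8);  v_rel = (-1, 10),  |v_rel|² = 101
v_rel×d = (-1)·(8) − (10)·(11) = -118
since m = R²·101 − (-118)²:  R² = (13924 + 3145) / 101 = 169
R = √169 = 13  ⇒  r_B = 13 − 6 = 7

rB=7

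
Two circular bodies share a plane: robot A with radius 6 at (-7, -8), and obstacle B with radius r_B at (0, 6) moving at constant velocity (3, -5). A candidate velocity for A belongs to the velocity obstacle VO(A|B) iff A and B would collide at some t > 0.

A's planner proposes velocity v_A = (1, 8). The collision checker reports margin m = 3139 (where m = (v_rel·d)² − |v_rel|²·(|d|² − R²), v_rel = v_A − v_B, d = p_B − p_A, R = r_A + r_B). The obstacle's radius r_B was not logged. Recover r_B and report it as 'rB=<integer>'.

m = 3139
d = (7, 14);  v_rel = (-2, 13),  |v_rel|² = 173
v_rel×d = (-2)·(14) − (13)·(7) = -119
since m = R²·173 − (-119)²:  R² = (14161 + 3139) / 173 = 100
R = √100 = 10  ⇒  r_B = 10 − 6 = 4

rB=4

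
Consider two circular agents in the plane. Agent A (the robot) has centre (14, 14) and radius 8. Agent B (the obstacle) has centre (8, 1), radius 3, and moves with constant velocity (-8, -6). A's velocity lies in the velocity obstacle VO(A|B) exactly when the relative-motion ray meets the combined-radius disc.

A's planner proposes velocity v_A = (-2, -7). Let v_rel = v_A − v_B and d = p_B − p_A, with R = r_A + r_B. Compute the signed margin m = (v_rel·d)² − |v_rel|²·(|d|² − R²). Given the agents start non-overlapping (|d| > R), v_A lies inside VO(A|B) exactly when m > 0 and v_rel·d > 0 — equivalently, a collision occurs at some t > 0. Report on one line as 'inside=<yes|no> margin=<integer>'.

d = (-6, -13),  |d|² = 205;  R = 8+3 = 11,  c = 205−11² = 84
v_rel = (6, -1),  |v_rel|² = 37;  v_rel·d = (6)·(-6) + (-1)·(-13) = -23
37·t² + 46·t + 84 = 0  ⇒  m = (-23)² − 37·84 = -2579
m = -2579 < 0,  v_rel·d = -23 < 0  ⇒  outside

inside=no margin=-2579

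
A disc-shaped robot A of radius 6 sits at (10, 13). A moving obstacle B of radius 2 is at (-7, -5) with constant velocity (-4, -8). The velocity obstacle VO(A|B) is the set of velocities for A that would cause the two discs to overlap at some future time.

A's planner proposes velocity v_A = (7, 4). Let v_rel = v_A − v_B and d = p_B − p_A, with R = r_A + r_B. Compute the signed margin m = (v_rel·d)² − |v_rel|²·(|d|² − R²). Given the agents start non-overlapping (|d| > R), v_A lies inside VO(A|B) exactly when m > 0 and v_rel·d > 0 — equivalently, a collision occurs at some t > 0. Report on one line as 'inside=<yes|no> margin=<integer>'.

d = (-17, -18),  |d|² = 613;  R = 6+2 = 8,  c = 613−8² = 549
v_rel = (11, 12),  |v_rel|² = 265;  v_rel·d = (11)·(-17) + (12)·(-18) = -403
265·t² + 806·t + 549 = 0  ⇒  m = (-403)² − 265·549 = 16924
m = 16924 > 0,  v_rel·d = -403 < 0  ⇒  outside

inside=no margin=16924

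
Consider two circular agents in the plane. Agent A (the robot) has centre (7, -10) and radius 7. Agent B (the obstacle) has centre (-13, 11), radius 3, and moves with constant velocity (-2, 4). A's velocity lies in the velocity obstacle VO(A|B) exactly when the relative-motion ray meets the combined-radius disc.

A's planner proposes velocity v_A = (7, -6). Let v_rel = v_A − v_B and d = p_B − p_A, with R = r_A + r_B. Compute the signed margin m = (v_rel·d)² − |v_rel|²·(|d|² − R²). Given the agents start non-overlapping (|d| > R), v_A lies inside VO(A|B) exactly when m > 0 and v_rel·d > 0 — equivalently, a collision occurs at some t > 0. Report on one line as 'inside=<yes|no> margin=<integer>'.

d = (-20, 21),  |d|² = 841;  R = 7+3 = 10,  c = 841−10² = 741
v_rel = (9, -10),  |v_rel|² = 181;  v_rel·d = (9)·(-20) + (-10)·(21) = -390
181·t² + 780·t + 741 = 0  ⇒  m = (-390)² − 181·741 = 17979
m = 17979 > 0,  v_rel·d = -390 < 0  ⇒  outside

inside=no margin=17979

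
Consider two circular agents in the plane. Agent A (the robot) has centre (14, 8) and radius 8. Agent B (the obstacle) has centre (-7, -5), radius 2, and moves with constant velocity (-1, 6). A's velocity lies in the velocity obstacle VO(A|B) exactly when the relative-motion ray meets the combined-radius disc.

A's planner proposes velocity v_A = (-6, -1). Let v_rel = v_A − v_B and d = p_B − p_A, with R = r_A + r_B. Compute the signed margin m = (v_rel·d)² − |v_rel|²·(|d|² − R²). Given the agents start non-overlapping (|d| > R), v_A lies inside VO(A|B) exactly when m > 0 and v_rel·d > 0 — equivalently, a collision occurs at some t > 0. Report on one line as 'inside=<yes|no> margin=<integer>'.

d = (-21, -13),  |d|² = 610;  R = 8+2 = 10,  c = 610−10² = 510
v_rel = (-5, -7),  |v_rel|² = 74;  v_rel·d = (-5)·(-21) + (-7)·(-13) = 196
74·t² − 392·t + 510 = 0  ⇒  m = 196² − 74·510 = 676
m = 676 > 0,  v_rel·d = 196 > 0  ⇒  inside

inside=yes margin=676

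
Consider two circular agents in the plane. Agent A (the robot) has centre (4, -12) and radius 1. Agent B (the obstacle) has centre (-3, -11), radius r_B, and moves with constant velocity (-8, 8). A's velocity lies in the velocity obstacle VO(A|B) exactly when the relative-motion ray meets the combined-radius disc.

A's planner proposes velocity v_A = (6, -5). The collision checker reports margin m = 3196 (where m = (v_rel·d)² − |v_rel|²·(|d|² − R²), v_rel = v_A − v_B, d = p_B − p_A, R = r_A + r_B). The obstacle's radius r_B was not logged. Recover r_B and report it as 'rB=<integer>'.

m = 3196
d = (-7, 1);  v_rel = (14, -13),  |v_rel|² = 365
v_rel×d = (14)·(1) − (-13)·(-7) = -77
since m = R²·365 − (-77)²:  R² = (5929 + 3196) / 365 = 25
R = √25 = 5  ⇒  r_B = 5 − 1 = 4

rB=4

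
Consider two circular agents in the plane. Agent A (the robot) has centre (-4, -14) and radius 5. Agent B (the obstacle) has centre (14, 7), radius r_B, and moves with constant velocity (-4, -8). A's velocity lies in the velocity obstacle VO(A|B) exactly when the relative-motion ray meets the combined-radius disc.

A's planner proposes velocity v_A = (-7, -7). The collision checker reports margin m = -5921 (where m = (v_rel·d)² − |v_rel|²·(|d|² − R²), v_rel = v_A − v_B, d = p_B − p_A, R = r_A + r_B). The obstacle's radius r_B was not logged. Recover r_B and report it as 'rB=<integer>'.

m = -5921
d = (18, 21);  v_rel = (-3, 1),  |v_rel|² = 10
v_rel×d = (-3)·(21) − (1)·(18) = -81
since m = R²·10 − (-81)²:  R² = (6561 + -5921) / 10 = 64
R = √64 = 8  ⇒  r_B = 8 − 5 = 3

rB=3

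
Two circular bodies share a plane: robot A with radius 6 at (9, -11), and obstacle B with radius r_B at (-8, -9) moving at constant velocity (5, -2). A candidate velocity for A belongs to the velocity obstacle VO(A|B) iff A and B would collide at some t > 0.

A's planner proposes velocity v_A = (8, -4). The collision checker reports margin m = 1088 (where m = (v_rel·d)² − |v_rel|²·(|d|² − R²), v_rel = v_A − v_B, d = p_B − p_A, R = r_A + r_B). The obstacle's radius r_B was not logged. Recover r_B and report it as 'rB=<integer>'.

m = 1088
d = (-17, 2);  v_rel = (3, -2),  |v_rel|² = 13
v_rel×d = (3)·(2) − (-2)·(-17) = -28
since m = R²·13 − (-28)²:  R² = (784 + 1088) / 13 = 144
R = √144 = 12  ⇒  r_B = 12 − 6 = 6

rB=6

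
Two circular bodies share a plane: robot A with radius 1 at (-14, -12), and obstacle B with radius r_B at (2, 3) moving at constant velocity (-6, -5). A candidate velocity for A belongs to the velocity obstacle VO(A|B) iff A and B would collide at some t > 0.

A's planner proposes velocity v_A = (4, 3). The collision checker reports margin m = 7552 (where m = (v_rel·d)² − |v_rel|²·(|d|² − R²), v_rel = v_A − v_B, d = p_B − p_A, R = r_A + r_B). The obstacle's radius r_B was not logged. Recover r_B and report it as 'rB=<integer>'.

m = 7552
d = (16, 15);  v_rel = (10, 8),  |v_rel|² = 164
v_rel×d = (10)·(15) − (8)·(16) = 22
since m = R²·164 − 22²:  R² = (484 + 7552) / 164 = 49
R = √49 = 7  ⇒  r_B = 7 − 1 = 6

rB=6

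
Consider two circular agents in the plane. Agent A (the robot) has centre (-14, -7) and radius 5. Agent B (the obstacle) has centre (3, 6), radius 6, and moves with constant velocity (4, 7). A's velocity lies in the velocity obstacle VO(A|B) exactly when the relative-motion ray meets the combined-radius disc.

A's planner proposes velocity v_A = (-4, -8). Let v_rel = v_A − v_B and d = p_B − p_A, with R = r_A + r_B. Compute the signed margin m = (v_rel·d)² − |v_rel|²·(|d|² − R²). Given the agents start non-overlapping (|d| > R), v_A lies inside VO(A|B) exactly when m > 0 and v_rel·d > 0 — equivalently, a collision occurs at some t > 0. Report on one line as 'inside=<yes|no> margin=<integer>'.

d = (17, 13),  |d|² = 458;  R = 5+6 = 11,  c = 458−11² = 337
v_rel = (-8, -15),  |v_rel|² = 289;  v_rel·d = (-8)·(17) + (-15)·(13) = -331
289·t² + 662·t + 337 = 0  ⇒  m = (-331)² − 289·337 = 12168
m = 12168 > 0,  v_rel·d = -331 < 0  ⇒  outside

inside=no margin=12168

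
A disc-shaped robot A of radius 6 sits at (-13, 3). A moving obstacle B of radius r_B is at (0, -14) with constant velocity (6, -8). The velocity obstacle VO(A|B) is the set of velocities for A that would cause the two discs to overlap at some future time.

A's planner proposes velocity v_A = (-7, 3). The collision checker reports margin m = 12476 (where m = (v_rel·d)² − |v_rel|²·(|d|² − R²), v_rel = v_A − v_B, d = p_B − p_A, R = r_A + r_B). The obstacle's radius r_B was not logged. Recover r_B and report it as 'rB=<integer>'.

m = 12476
d = (13, -17);  v_rel = (-13, 11),  |v_rel|² = 290
v_rel×d = (-13)·(-17) − (11)·(13) = 78
since m = R²·290 − 78²:  R² = (6084 + 12476) / 290 = 64
R = √64 = 8  ⇒  r_B = 8 − 6 = 2

rB=2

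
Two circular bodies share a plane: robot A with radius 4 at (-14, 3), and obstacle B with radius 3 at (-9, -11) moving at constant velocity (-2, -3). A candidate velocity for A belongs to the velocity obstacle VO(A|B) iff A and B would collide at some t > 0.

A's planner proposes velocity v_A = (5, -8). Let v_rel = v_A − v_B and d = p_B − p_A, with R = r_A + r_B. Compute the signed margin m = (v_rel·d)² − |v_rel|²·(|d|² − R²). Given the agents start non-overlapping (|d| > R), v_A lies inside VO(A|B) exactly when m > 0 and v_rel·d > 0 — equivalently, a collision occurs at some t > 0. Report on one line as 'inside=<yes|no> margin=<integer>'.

d = (5, -14),  |d|² = 221;  R = 4+3 = 7,  c = 221−7² = 172
v_rel = (7, -5),  |v_rel|² = 74;  v_rel·d = (7)·(5) + (-5)·(-14) = 105
74·t² − 210·t + 172 = 0  ⇒  m = 105² − 74·172 = -1703
m = -1703 < 0,  v_rel·d = 105 > 0  ⇒  outside

inside=no margin=-1703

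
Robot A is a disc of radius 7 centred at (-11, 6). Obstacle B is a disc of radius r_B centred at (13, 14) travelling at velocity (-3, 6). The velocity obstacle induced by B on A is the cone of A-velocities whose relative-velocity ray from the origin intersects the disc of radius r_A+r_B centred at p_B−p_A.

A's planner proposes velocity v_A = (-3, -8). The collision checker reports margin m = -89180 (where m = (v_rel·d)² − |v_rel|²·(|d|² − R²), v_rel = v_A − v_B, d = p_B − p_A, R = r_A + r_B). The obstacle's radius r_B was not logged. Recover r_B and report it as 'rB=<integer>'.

m = -89180
d = (24, 8);  v_rel = (0, -14),  |v_rel|² = 196
v_rel×d = (0)·(8) − (-14)·(24) = 336
since m = R²·196 − 336²:  R² = (112896 + -89180) / 196 = 121
R = √121 = 11  ⇒  r_B = 11 − 7 = 4

rB=4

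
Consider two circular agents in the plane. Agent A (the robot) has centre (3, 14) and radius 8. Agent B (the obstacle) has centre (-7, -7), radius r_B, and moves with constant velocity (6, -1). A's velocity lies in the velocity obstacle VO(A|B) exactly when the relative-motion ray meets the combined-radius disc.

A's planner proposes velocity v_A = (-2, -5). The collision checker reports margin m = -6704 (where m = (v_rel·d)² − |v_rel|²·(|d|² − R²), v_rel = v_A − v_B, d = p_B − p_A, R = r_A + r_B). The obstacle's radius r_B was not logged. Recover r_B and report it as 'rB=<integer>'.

m = -6704
d = (-10, -21);  v_rel = (-8, -4),  |v_rel|² = 80
v_rel×d = (-8)·(-21) − (-4)·(-10) = 128
since m = R²·80 − 128²:  R² = (16384 + -6704) / 80 = 121
R = √121 = 11  ⇒  r_B = 11 − 8 = 3

rB=3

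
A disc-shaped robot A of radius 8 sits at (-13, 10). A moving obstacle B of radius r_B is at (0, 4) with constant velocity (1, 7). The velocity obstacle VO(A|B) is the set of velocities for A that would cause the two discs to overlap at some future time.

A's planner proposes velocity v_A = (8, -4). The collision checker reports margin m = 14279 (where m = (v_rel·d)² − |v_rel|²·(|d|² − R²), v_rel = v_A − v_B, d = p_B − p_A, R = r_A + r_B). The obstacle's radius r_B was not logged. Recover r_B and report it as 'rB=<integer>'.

m = 14279
d = (13, -6);  v_rel = (7, -11),  |v_rel|² = 170
v_rel×d = (7)·(-6) − (-11)·(13) = 101
since m = R²·170 − 101²:  R² = (10201 + 14279) / 170 = 144
R = √144 = 12  ⇒  r_B = 12 − 8 = 4

rB=4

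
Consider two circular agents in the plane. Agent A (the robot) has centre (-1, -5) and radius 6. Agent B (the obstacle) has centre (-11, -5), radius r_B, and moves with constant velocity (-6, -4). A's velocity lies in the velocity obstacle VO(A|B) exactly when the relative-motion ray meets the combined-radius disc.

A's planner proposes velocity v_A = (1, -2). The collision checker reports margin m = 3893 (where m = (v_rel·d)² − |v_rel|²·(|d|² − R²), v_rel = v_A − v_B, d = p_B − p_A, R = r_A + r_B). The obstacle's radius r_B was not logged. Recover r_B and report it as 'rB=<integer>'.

m = 3893
d = (-10, 0);  v_rel = (7, 2),  |v_rel|² = 53
v_rel×d = (7)·(0) − (2)·(-10) = 20
since m = R²·53 − 20²:  R² = (400 + 3893) / 53 = 81
R = √81 = 9  ⇒  r_B = 9 − 6 = 3

rB=3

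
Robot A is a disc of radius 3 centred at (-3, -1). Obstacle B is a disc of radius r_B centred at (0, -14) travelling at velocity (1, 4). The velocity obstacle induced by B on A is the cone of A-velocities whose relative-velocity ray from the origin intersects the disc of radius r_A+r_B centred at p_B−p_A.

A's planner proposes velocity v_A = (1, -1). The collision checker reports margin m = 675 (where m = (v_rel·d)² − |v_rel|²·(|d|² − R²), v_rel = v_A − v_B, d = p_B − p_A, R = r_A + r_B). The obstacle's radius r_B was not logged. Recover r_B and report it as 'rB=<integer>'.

m = 675
d = (3, -13);  v_rel = (0, -5),  |v_rel|² = 25
v_rel×d = (0)·(-13) − (-5)·(3) = 15
since m = R²·25 − 15²:  R² = (225 + 675) / 25 = 36
R = √36 = 6  ⇒  r_B = 6 − 3 = 3

rB=3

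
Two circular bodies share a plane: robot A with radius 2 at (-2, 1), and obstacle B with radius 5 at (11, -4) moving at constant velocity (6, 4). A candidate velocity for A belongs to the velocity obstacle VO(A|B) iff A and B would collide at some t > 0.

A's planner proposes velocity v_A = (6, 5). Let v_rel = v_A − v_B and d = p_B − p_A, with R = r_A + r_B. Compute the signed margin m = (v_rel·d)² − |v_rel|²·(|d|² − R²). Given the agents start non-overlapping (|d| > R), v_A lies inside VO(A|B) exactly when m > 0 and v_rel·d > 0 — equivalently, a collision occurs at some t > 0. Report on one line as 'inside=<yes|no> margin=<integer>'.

d = (13, -5),  |d|² = 194;  R = 2+5 = 7,  c = 194−7² = 145
v_rel = (0, 1),  |v_rel|² = 1;  v_rel·d = (0)·(13) + (1)·(-5) = -5
1·t² + 10·t + 145 = 0  ⇒  m = (-5)² − 1·145 = -120
m = -120 < 0,  v_rel·d = -5 < 0  ⇒  outside

inside=no margin=-120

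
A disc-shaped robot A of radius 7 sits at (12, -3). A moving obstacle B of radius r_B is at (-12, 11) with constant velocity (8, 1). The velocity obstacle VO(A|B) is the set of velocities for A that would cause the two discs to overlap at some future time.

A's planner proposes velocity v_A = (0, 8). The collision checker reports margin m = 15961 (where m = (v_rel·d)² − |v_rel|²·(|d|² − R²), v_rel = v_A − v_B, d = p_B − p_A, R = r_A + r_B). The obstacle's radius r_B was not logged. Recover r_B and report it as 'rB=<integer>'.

m = 15961
d = (-24, 14);  v_rel = (-8, 7),  |v_rel|² = 113
v_rel×d = (-8)·(14) − (7)·(-24) = 56
since m = R²·113 − 56²:  R² = (3136 + 15961) / 113 = 169
R = √169 = 13  ⇒  r_B = 13 − 7 = 6

rB=6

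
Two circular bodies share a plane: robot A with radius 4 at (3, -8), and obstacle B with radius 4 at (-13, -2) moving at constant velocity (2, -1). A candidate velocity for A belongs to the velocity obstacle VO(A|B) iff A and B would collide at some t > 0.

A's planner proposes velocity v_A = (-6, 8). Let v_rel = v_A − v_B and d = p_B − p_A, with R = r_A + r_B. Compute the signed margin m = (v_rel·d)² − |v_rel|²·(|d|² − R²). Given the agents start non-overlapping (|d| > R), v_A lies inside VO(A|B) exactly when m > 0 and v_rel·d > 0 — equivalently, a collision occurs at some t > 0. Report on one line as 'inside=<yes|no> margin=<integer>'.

d = (-16, 6),  |d|² = 292;  R = 4+4 = 8,  c = 292−8² = 228
v_rel = (-8, 9),  |v_rel|² = 145;  v_rel·d = (-8)·(-16) + (9)·(6) = 182
145·t² − 364·t + 228 = 0  ⇒  m = 182² − 145·228 = 64
m = 64 > 0,  v_rel·d = 182 > 0  ⇒  inside

inside=yes margin=64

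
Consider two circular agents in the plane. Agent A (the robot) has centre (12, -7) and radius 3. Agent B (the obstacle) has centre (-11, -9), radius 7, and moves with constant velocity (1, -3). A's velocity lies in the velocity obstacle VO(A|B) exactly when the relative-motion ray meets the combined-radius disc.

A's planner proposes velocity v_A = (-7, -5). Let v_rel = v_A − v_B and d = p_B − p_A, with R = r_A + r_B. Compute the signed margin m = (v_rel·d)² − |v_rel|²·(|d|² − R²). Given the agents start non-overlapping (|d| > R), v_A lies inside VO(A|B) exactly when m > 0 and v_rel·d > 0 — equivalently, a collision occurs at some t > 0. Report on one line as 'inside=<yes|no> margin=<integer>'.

d = (-23, -2),  |d|² = 533;  R = 3+7 = 10,  c = 533−10² = 433
v_rel = (-8, -2),  |v_rel|² = 68;  v_rel·d = (-8)·(-23) + (-2)·(-2) = 188
68·t² − 376·t + 433 = 0  ⇒  m = 188² − 68·433 = 5900
m = 5900 > 0,  v_rel·d = 188 > 0  ⇒  inside

inside=yes margin=5900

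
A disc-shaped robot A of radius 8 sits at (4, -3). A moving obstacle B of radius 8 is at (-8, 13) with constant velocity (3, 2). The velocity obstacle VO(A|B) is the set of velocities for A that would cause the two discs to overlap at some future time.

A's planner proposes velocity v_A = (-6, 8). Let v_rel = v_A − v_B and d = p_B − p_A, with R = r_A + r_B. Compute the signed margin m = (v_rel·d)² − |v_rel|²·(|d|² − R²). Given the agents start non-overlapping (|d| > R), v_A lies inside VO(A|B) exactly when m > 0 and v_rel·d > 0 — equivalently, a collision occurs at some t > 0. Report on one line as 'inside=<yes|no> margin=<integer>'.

d = (-12, 16),  |d|² = 400;  R = 8+8 = 16,  c = 400−16² = 144
v_rel = (-9, 6),  |v_rel|² = 117;  v_rel·d = (-9)·(-12) + (6)·(16) = 204
117·t² − 408·t + 144 = 0  ⇒  m = 204² − 117·144 = 24768
m = 24768 > 0,  v_rel·d = 204 > 0  ⇒  inside

inside=yes margin=24768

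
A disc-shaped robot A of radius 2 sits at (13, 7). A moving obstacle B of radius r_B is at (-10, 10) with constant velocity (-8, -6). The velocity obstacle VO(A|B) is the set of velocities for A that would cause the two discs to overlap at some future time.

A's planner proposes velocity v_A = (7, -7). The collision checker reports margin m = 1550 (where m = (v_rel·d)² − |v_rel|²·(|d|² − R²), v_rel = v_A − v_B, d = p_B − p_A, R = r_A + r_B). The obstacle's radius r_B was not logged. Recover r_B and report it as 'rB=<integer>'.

m = 1550
d = (-23, 3);  v_rel = (15, -1),  |v_rel|² = 226
v_rel×d = (15)·(3) − (-1)·(-23) = 22
since m = R²·226 − 22²:  R² = (484 + 1550) / 226 = 9
R = √9 = 3  ⇒  r_B = 3 − 2 = 1

rB=1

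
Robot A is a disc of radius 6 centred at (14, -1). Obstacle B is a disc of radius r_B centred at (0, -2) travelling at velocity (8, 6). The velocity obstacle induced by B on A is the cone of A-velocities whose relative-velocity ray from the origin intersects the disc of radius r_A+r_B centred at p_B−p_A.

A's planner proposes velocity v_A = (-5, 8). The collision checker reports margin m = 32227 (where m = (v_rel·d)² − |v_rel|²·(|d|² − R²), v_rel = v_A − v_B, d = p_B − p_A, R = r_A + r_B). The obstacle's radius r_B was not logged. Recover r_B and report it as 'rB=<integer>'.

m = 32227
d = (-14, -1);  v_rel = (-13, 2),  |v_rel|² = 173
v_rel×d = (-13)·(-1) − (2)·(-14) = 41
since m = R²·173 − 41²:  R² = (1681 + 32227) / 173 = 196
R = √196 = 14  ⇒  r_B = 14 − 6 = 8

rB=8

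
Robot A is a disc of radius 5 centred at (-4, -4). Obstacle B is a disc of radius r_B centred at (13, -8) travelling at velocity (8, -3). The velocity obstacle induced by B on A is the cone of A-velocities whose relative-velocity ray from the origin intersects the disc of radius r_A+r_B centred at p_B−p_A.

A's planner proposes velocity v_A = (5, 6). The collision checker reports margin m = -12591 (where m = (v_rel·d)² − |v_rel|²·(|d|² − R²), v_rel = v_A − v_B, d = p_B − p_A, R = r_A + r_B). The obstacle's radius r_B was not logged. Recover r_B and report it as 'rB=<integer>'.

m = -12591
d = (17, -4);  v_rel = (-3, 9),  |v_rel|² = 90
v_rel×d = (-3)·(-4) − (9)·(17) = -141
since m = R²·90 − (-141)²:  R² = (19881 + -12591) / 90 = 81
R = √81 = 9  ⇒  r_B = 9 − 5 = 4

rB=4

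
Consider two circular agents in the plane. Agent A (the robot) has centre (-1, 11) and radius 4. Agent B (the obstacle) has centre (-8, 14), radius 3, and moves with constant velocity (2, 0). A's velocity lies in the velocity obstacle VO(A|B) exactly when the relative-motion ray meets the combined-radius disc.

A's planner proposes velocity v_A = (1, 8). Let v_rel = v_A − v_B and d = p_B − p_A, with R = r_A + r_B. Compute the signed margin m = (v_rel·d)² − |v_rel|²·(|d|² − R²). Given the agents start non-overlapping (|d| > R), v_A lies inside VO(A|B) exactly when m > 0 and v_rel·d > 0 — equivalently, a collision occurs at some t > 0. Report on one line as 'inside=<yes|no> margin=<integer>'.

d = (-7, 3),  |d|² = 58;  R = 4+3 = 7,  c = 58−7² = 9
v_rel = (-1, 8),  |v_rel|² = 65;  v_rel·d = (-1)·(-7) + (8)·(3) = 31
65·t² − 62·t + 9 = 0  ⇒  m = 31² − 65·9 = 376
m = 376 > 0,  v_rel·d = 31 > 0  ⇒  inside

inside=yes margin=376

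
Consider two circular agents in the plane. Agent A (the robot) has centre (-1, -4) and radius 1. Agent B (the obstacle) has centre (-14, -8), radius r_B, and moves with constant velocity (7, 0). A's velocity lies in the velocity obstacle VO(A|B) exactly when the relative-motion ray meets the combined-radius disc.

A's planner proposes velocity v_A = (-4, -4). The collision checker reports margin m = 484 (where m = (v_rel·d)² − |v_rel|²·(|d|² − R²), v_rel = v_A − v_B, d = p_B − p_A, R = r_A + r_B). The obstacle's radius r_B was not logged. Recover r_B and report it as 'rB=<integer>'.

m = 484
d = (-13, -4);  v_rel = (-11, -4),  |v_rel|² = 137
v_rel×d = (-11)·(-4) − (-4)·(-13) = -8
since m = R²·137 − (-8)²:  R² = (64 + 484) / 137 = 4
R = √4 = 2  ⇒  r_B = 2 − 1 = 1

rB=1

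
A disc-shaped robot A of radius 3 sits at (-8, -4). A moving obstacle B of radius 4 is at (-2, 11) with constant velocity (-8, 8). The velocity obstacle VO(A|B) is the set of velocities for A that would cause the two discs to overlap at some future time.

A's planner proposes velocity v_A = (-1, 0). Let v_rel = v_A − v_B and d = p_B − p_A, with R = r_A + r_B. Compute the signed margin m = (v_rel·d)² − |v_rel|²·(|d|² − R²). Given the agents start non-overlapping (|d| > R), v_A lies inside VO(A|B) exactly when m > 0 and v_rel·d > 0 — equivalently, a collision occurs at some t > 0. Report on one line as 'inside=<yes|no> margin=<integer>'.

d = (6, 15),  |d|² = 261;  R = 3+4 = 7,  c = 261−7² = 212
v_rel = (7, -8),  |v_rel|² = 113;  v_rel·d = (7)·(6) + (-8)·(15) = -78
113·t² + 156·t + 212 = 0  ⇒  m = (-78)² − 113·212 = -17872
m = -17872 < 0,  v_rel·d = -78 < 0  ⇒  outside

inside=no margin=-17872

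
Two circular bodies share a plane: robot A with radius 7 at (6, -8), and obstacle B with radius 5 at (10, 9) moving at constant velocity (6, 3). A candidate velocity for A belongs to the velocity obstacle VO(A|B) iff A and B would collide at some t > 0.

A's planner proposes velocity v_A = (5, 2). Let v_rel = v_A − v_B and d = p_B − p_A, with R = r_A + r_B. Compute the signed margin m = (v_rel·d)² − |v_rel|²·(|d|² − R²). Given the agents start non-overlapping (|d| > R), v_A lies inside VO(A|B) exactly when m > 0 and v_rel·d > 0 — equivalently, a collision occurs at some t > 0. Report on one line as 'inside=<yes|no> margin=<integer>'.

d = (4, 17),  |d|² = 305;  R = 7+5 = 12,  c = 305−12² = 161
v_rel = (-1, -1),  |v_rel|² = 2;  v_rel·d = (-1)·(4) + (-1)·(17) = -21
2·t² + 42·t + 161 = 0  ⇒  m = (-21)² − 2·161 = 119
m = 119 > 0,  v_rel·d = -21 < 0  ⇒  outside

inside=no margin=119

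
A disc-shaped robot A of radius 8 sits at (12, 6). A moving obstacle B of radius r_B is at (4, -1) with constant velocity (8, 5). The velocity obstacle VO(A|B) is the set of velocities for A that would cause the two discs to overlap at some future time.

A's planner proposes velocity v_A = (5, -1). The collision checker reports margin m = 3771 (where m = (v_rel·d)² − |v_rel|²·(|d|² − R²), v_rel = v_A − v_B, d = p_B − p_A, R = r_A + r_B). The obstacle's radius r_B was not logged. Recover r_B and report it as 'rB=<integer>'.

m = 3771
d = (-8, -7);  v_rel = (-3, -6),  |v_rel|² = 45
v_rel×d = (-3)·(-7) − (-6)·(-8) = -27
since m = R²·45 − (-27)²:  R² = (729 + 3771) / 45 = 100
R = √100 = 10  ⇒  r_B = 10 − 8 = 2

rB=2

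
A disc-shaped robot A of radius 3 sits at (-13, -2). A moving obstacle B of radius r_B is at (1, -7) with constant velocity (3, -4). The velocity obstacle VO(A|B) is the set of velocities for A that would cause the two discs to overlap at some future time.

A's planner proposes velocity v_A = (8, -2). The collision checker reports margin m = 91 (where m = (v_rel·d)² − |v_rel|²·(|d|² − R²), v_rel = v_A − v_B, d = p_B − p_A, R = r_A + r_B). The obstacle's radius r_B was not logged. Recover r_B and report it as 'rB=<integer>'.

m = 91
d = (14, -5);  v_rel = (5, 2),  |v_rel|² = 29
v_rel×d = (5)·(-5) − (2)·(14) = -53
since m = R²·29 − (-53)²:  R² = (2809 + 91) / 29 = 100
R = √100 = 10  ⇒  r_B = 10 − 3 = 7

rB=7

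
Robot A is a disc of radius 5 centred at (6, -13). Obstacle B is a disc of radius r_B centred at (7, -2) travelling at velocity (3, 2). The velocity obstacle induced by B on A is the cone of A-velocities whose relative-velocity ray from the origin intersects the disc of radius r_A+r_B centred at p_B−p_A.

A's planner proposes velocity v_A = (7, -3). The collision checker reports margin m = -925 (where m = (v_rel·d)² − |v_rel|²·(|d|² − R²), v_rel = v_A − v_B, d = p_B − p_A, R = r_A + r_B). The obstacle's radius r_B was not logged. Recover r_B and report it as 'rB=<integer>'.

m = -925
d = (1, 11);  v_rel = (4, -5),  |v_rel|² = 41
v_rel×d = (4)·(11) − (-5)·(1) = 49
since m = R²·41 − 49²:  R² = (2401 + -925) / 41 = 36
R = √36 = 6  ⇒  r_B = 6 − 5 = 1

rB=1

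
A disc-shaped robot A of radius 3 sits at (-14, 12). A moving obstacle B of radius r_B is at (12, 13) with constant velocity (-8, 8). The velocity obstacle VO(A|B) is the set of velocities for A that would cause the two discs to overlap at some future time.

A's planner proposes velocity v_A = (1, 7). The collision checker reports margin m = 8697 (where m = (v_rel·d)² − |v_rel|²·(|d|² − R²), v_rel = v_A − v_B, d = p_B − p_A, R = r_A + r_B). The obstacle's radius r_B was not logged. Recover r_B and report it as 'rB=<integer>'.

m = 8697
d = (26, 1);  v_rel = (9, -1),  |v_rel|² = 82
v_rel×d = (9)·(1) − (-1)·(26) = 35
since m = R²·82 − 35²:  R² = (1225 + 8697) / 82 = 121
R = √121 = 11  ⇒  r_B = 11 − 3 = 8

rB=8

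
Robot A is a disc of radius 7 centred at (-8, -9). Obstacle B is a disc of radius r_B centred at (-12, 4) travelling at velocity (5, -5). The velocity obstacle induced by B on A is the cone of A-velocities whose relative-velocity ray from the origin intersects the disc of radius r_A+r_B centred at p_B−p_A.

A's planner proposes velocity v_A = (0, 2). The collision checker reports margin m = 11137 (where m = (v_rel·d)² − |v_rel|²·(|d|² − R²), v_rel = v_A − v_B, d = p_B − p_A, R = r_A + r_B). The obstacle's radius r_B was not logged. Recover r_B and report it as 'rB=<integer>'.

m = 11137
d = (-4, 13);  v_rel = (-5, 7),  |v_rel|² = 74
v_rel×d = (-5)·(13) − (7)·(-4) = -37
since m = R²·74 − (-37)²:  R² = (1369 + 11137) / 74 = 169
R = √169 = 13  ⇒  r_B = 13 − 7 = 6

rB=6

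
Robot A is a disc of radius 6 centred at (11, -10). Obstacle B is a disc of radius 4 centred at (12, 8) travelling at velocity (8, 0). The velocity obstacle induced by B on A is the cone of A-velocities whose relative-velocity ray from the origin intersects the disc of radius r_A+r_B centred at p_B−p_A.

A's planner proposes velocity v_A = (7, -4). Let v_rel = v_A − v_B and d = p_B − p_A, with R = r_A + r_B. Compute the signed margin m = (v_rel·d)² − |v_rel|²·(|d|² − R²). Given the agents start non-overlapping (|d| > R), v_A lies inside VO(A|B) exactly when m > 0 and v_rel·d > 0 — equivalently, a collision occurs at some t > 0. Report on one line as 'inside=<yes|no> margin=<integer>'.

d = (1, 18),  |d|² = 325;  R = 6+4 = 10,  c = 325−10² = 225
v_rel = (-1, -4),  |v_rel|² = 17;  v_rel·d = (-1)·(1) + (-4)·(18) = -73
17·t² + 146·t + 225 = 0  ⇒  m = (-73)² − 17·225 = 1504
m = 1504 > 0,  v_rel·d = -73 < 0  ⇒  outside

inside=no margin=1504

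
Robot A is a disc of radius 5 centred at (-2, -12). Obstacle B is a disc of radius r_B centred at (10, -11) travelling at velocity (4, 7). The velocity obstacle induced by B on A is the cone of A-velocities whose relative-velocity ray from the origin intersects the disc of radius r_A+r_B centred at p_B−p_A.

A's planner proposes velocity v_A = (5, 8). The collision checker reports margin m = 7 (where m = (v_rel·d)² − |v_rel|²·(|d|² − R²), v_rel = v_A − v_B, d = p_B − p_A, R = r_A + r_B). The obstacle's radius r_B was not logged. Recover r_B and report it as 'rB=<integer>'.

m = 7
d = (12, 1);  v_rel = (1, 1),  |v_rel|² = 2
v_rel×d = (1)·(1) − (1)·(12) = -11
since m = R²·2 − (-11)²:  R² = (121 + 7) / 2 = 64
R = √64 = 8  ⇒  r_B = 8 − 5 = 3

rB=3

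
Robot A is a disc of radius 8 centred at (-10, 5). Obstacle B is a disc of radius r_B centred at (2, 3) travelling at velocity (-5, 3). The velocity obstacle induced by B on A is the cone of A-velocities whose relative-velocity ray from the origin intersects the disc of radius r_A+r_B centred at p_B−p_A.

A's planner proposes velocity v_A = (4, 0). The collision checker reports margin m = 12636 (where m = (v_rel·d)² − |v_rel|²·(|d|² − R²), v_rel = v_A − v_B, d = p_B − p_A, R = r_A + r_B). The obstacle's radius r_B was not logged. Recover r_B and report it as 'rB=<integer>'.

m = 12636
d = (12, -2);  v_rel = (9, -3),  |v_rel|² = 90
v_rel×d = (9)·(-2) − (-3)·(12) = 18
since m = R²·90 − 18²:  R² = (324 + 12636) / 90 = 144
R = √144 = 12  ⇒  r_B = 12 − 8 = 4

rB=4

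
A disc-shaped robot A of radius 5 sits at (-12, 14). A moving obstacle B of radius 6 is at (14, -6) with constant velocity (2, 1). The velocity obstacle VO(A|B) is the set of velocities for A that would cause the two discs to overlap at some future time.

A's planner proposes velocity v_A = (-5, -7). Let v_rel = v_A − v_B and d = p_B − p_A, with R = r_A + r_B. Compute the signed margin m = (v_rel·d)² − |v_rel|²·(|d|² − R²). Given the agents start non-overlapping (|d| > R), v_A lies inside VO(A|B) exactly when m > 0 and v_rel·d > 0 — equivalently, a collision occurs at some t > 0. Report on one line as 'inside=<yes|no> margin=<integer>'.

d = (26, -20),  |d|² = 1076;  R = 5+6 = 11,  c = 1076−11² = 955
v_rel = (-7, -8),  |v_rel|² = 113;  v_rel·d = (-7)·(26) + (-8)·(-20) = -22
113·t² + 44·t + 955 = 0  ⇒  m = (-22)² − 113·955 = -107431
m = -107431 < 0,  v_rel·d = -22 < 0  ⇒  outside

inside=no margin=-107431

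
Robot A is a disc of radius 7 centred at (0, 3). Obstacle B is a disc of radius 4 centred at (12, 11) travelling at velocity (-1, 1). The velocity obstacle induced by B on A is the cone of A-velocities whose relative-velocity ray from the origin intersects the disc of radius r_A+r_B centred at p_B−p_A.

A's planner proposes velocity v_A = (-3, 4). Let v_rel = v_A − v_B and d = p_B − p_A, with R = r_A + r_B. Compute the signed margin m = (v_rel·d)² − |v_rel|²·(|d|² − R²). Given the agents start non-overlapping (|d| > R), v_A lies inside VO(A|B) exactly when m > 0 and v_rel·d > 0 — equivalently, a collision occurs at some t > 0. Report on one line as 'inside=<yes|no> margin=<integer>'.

d = (12, 8),  |d|² = 208;  R = 7+4 = 11,  c = 208−11² = 87
v_rel = (-2, 3),  |v_rel|² = 13;  v_rel·d = (-2)·(12) + (3)·(8) = 0
13·t² − 0·t + 87 = 0  ⇒  m = 0² − 13·87 = -1131
m = -1131 < 0,  v_rel·d = 0 = 0  ⇒  outside

inside=no margin=-1131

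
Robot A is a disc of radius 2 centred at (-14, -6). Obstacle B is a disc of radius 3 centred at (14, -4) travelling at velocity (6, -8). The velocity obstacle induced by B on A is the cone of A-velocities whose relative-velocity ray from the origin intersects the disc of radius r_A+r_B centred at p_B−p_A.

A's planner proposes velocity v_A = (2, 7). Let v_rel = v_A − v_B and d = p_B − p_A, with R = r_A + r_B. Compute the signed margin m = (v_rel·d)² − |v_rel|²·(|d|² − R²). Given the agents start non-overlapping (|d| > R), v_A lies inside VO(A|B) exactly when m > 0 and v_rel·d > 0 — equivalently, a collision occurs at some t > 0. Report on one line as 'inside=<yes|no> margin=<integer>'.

d = (28, 2),  |d|² = 788;  R = 2+3 = 5,  c = 788−5² = 763
v_rel = (-4, 15),  |v_rel|² = 241;  v_rel·d = (-4)·(28) + (15)·(2) = -82
241·t² + 164·t + 763 = 0  ⇒  m = (-82)² − 241·763 = -177159
m = -177159 < 0,  v_rel·d = -82 < 0  ⇒  outside

inside=no margin=-177159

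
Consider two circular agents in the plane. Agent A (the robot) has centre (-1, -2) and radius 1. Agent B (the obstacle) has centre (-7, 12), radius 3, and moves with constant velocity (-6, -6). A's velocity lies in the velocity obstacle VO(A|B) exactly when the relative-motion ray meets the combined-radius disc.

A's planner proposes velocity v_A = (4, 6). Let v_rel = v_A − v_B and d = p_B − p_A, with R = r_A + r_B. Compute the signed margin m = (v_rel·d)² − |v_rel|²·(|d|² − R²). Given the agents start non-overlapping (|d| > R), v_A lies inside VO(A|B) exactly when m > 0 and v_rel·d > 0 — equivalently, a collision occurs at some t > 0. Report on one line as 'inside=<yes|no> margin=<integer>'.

d = (-6, 14),  |d|² = 232;  R = 1+3 = 4,  c = 232−4² = 216
v_rel = (10, 12),  |v_rel|² = 244;  v_rel·d = (10)·(-6) + (12)·(14) = 108
244·t² − 216·t + 216 = 0  ⇒  m = 108² − 244·216 = -41040
m = -41040 < 0,  v_rel·d = 108 > 0  ⇒  outside

inside=no margin=-41040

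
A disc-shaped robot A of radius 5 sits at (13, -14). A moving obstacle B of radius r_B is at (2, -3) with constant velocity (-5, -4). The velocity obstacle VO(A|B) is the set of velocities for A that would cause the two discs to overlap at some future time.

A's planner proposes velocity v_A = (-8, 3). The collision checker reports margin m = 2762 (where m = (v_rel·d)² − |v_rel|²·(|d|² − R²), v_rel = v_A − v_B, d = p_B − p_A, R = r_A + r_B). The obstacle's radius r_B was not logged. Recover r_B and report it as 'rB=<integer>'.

m = 2762
d = (-11, 11);  v_rel = (-3, 7),  |v_rel|² = 58
v_rel×d = (-3)·(11) − (7)·(-11) = 44
since m = R²·58 − 44²:  R² = (1936 + 2762) / 58 = 81
R = √81 = 9  ⇒  r_B = 9 − 5 = 4

rB=4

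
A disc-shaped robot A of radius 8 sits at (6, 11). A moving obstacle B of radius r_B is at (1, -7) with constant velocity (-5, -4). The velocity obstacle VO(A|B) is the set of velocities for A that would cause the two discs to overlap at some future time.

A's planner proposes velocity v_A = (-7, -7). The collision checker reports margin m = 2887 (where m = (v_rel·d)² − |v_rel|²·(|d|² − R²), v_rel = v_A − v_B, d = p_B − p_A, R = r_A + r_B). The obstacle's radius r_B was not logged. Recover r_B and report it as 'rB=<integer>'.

m = 2887
d = (-5, -18);  v_rel = (-2, -3),  |v_rel|² = 13
v_rel×d = (-2)·(-18) − (-3)·(-5) = 21
since m = R²·13 − 21²:  R² = (441 + 2887) / 13 = 256
R = √256 = 16  ⇒  r_B = 16 − 8 = 8

rB=8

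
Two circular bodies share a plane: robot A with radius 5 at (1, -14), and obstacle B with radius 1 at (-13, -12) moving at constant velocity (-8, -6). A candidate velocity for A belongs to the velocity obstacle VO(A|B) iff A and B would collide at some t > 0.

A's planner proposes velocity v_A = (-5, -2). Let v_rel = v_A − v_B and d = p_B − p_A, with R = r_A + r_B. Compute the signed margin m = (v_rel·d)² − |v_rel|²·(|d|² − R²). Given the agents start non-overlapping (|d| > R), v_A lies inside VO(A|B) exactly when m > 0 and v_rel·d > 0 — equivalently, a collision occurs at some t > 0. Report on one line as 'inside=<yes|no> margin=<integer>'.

d = (-14, 2),  |d|² = 200;  R = 5+1 = 6,  c = 200−6² = 164
v_rel = (3, 4),  |v_rel|² = 25;  v_rel·d = (3)·(-14) + (4)·(2) = -34
25·t² + 68·t + 164 = 0  ⇒  m = (-34)² − 25·164 = -2944
m = -2944 < 0,  v_rel·d = -34 < 0  ⇒  outside

inside=no margin=-2944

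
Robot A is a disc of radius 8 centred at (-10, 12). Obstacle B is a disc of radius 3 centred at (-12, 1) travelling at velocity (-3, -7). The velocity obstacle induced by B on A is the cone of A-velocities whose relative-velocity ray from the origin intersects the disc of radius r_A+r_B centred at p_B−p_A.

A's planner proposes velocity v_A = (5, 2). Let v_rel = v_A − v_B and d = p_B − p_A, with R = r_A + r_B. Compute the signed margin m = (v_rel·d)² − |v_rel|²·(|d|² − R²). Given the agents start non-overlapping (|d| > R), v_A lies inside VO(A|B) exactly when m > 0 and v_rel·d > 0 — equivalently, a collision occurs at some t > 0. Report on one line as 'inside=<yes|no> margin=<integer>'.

d = (-2, -11),  |d|² = 125;  R = 8+3 = 11,  c = 125−11² = 4
v_rel = (8, 9),  |v_rel|² = 145;  v_rel·d = (8)·(-2) + (9)·(-11) = -115
145·t² + 230·t + 4 = 0  ⇒  m = (-115)² − 145·4 = 12645
m = 12645 > 0,  v_rel·d = -115 < 0  ⇒  outside

inside=no margin=12645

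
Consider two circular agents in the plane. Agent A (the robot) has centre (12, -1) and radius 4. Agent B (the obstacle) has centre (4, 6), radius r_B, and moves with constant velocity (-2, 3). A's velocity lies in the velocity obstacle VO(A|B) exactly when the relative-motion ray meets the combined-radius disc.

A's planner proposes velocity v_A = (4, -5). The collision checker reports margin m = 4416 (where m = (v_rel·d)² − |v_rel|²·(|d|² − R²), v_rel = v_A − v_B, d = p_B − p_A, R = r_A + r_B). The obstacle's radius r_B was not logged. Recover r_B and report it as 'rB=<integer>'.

m = 4416
d = (-8, 7);  v_rel = (6, -8),  |v_rel|² = 100
v_rel×d = (6)·(7) − (-8)·(-8) = -22
since m = R²·100 − (-22)²:  R² = (484 + 4416) / 100 = 49
R = √49 = 7  ⇒  r_B = 7 − 4 = 3

rB=3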